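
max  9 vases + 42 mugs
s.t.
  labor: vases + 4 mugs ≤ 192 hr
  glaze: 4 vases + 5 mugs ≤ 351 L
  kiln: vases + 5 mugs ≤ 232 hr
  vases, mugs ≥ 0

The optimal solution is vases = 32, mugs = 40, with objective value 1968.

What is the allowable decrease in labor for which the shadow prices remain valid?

6.4

Binding constraints: labor, kiln. The basis is B = [[1,4],[1,5]] with det 1.
Per unit decrease in labor, x* moves by d = (-5, 1).
The basis stays optimal until vases reaches 0; allowable decrease = 6.4 hr.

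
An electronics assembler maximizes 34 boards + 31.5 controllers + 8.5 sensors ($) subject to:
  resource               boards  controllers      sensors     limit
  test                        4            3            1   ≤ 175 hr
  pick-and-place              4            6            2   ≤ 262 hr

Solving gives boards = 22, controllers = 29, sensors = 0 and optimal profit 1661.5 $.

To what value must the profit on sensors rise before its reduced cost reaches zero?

10.5

Check each constraint at x*: test 175/175 (tight); pick-and-place 262/262 (tight).
From A_Bᵀ y = c: 4·y_test + 4·y_pick-and-place = 34; 3·y_test + 6·y_pick-and-place = 31.5.
Solving: y_test = 6.5, y_pick-and-place = 2.
sensors enters the basis when its profit ≥ yᵀa₃ = 6.5·1 + 2·2 = 10.5.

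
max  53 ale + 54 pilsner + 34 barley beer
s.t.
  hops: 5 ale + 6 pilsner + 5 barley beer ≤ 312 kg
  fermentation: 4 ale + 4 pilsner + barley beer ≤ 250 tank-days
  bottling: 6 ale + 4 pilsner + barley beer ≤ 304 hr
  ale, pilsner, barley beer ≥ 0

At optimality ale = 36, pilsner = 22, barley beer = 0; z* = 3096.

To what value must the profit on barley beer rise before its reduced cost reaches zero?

Binding: hops and bottling. Non-binding: fermentation (18 unused).
Since fermentation is not tight, its dual is 0.
From A_Bᵀ y = c: 5·y_hops + 6·y_bottling = 53; 6·y_hops + 4·y_bottling = 54.
→ y_hops = 7 and y_bottling = 3.
barley beer enters the basis when its profit ≥ yᵀa₃ = 7·5 + 3·1 = 38.

38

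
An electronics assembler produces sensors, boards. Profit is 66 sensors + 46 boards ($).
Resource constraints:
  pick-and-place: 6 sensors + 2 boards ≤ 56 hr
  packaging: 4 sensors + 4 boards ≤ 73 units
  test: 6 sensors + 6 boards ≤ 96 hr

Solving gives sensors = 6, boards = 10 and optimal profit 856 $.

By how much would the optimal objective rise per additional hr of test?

6

Binding: pick-and-place and test. Non-binding: packaging (9 unused).
By complementary slackness, y = 0 for the non-binding constraint.
Dual feasibility on the basic columns requires 6·y_pick-and-place + 6·y_test = 66, 2·y_pick-and-place + 6·y_test = 46.
→ y_pick-and-place = 5 and y_test = 6.
Shadow price of test = 6.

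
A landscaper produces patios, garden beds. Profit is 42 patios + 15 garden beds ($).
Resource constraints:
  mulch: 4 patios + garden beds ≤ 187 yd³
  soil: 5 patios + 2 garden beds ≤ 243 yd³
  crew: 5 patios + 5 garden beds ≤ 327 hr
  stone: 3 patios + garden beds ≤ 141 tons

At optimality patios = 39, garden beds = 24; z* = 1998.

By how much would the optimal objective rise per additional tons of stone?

9

At the optimum: mulch uses 180 of 187 (slack = 7); soil uses 243 of 243 (binding); crew uses 315 of 327 (slack = 12); stone uses 141 of 141 (binding).
Slack constraints have shadow price 0 (complementary slackness).
From A_Bᵀ y = c: 5·y_soil + 3·y_stone = 42; 2·y_soil + 1·y_stone = 15.
This yields shadow prices y_soil = 3, y_stone = 9.
Shadow price of stone = 9.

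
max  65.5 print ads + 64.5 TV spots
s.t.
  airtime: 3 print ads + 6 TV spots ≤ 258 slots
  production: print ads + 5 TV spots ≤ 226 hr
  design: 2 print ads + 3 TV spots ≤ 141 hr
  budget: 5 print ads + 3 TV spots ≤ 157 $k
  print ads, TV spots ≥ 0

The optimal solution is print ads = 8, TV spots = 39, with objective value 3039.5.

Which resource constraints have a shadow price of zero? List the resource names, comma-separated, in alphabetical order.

design, production

airtime: 258/258 (binding)
production: 203/226 (slack 23)
design: 133/141 (slack 8)
budget: 157/157 (binding)
By complementary slackness, a constraint with positive slack has shadow price 0 → design, production.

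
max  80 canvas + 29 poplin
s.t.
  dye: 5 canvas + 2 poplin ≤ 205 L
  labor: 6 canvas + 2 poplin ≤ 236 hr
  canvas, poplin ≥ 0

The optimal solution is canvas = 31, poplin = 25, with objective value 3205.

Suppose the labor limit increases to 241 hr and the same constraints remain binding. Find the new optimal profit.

3242.5

Both dye and labor are binding at x*.
The binding rows give the dual system: 5·y_dye + 6·y_labor = 80 and 2·y_dye + 2·y_labor = 29.
Solving: y_dye = 7, y_labor = 7.5.
Δz = y_labor·Δb = 7.5 × (5) = 37.5, so new z* = 3205 + 37.5 = 3242.5.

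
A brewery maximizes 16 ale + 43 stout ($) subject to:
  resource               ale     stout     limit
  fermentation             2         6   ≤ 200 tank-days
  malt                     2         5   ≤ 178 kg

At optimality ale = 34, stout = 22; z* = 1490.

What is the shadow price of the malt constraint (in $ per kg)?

Check each constraint at x*: fermentation 200/200 (tight); malt 178/178 (tight).
From A_Bᵀ y = c: 2·y_fermentation + 2·y_malt = 16; 6·y_fermentation + 5·y_malt = 43.
Solving: y_fermentation = 3, y_malt = 5.
Shadow price of malt = 5.

5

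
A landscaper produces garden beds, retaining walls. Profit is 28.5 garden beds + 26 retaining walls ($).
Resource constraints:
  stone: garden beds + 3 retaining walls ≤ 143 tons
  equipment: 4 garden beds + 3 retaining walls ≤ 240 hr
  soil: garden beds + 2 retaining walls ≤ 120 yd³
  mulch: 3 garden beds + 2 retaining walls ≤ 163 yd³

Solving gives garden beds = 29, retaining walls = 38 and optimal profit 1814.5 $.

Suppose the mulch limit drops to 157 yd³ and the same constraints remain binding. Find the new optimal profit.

1763.5

Check each constraint at x*: stone 143/143 (tight); equipment 230/240 (slack 10); soil 105/120 (slack 15); mulch 163/163 (tight).
By complementary slackness, y = 0 for the non-binding constraints.
The binding rows give the dual system: 1·y_stone + 3·y_mulch = 28.5 and 3·y_stone + 2·y_mulch = 26.
Solving: y_stone = 3, y_mulch = 8.5.
Δz = y_mulch·Δb = 8.5 × (-6) = -51, so new z* = 1814.5 − 51 = 1763.5.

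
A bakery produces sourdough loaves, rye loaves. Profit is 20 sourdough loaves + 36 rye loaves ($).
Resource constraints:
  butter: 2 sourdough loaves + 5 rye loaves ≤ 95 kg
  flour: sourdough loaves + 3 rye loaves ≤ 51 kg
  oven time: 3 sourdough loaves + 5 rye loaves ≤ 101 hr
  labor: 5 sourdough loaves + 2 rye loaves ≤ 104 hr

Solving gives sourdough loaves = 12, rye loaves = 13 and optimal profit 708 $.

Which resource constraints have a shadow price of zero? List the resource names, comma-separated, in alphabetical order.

butter, labor

butter: 89/95 (slack 6)
flour: 51/51 (binding)
oven time: 101/101 (binding)
labor: 86/104 (slack 18)
By complementary slackness, a constraint with positive slack has shadow price 0 → butter, labor.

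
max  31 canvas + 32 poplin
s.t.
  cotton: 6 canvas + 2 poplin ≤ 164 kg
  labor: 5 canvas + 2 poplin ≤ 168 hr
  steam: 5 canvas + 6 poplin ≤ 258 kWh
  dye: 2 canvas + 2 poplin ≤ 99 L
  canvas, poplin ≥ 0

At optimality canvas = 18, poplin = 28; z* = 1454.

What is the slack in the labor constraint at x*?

22

labor used = 5·18 + 2·28 = 146; slack = 168 − 146 = 22.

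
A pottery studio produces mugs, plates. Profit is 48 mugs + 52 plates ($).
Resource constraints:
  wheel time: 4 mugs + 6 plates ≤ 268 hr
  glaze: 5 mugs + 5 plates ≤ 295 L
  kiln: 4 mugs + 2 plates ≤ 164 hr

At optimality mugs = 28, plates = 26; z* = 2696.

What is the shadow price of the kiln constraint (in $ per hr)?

At the optimum: wheel time uses 268 of 268 (binding); glaze uses 270 of 295 (slack = 25); kiln uses 164 of 164 (binding).
By complementary slackness, y = 0 for the non-binding constraint.
From A_Bᵀ y = c: 4·y_wheel time + 4·y_kiln = 48; 6·y_wheel time + 2·y_kiln = 52.
Solving: y_wheel time = 7, y_kiln = 5.
Shadow price of kiln = 5.

5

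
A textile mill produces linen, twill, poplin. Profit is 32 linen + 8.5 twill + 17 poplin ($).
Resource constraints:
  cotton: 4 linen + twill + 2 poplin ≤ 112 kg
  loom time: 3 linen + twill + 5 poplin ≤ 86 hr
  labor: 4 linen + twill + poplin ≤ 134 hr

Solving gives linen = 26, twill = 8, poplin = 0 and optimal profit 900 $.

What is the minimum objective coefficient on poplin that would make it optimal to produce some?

23

At the optimum: cotton uses 112 of 112 (binding); loom time uses 86 of 86 (binding); labor uses 112 of 134 (slack = 22).
Since labor is not tight, its dual is 0.
From A_Bᵀ y = c: 4·y_cotton + 3·y_loom time = 32; 1·y_cotton + 1·y_loom time = 8.5.
Solving: y_cotton = 6.5, y_loom time = 2.
poplin enters the basis when its profit ≥ yᵀa₃ = 6.5·2 + 2·5 = 23.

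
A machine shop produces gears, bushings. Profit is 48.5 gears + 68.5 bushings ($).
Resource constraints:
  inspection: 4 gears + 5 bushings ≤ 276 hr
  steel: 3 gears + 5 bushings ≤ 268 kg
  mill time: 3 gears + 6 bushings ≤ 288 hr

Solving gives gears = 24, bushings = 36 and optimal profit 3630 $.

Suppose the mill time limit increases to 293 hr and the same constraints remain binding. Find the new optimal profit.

At the optimum: inspection uses 276 of 276 (binding); steel uses 252 of 268 (slack = 16); mill time uses 288 of 288 (binding).
By complementary slackness, y = 0 for the non-binding constraint.
The binding rows give the dual system: 4·y_inspection + 3·y_mill time = 48.5 and 5·y_inspection + 6·y_mill time = 68.5.
This yields shadow prices y_inspection = 9.5, y_mill time = 3.5.
Δz = y_mill time·Δb = 3.5 × (5) = 17.5, so new z* = 3630 + 17.5 = 3647.5.

3647.5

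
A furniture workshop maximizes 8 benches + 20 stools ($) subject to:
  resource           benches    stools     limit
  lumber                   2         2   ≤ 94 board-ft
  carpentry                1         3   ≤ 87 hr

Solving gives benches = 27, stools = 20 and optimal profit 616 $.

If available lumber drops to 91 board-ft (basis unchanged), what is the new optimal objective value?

At the optimum: lumber uses 94 of 94 (binding); carpentry uses 87 of 87 (binding).
From A_Bᵀ y = c: 2·y_lumber + 1·y_carpentry = 8; 2·y_lumber + 3·y_carpentry = 20.
This yields shadow prices y_lumber = 1, y_carpentry = 6.
Δz = y_lumber·Δb = 1 × (-3) = -3, so new z* = 616 − 3 = 613.

613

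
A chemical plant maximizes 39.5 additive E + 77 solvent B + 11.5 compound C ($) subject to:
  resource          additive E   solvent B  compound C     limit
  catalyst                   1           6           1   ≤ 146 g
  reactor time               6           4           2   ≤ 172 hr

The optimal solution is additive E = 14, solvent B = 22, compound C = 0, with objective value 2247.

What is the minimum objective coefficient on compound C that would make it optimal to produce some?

Check each constraint at x*: catalyst 146/146 (tight); reactor time 172/172 (tight).
Dual feasibility on the basic columns requires 1·y_catalyst + 6·y_reactor time = 39.5, 6·y_catalyst + 4·y_reactor time = 77.
This yields shadow prices y_catalyst = 9.5, y_reactor time = 5.
compound C enters the basis when its profit ≥ yᵀa₃ = 9.5·1 + 5·2 = 19.5.

19.5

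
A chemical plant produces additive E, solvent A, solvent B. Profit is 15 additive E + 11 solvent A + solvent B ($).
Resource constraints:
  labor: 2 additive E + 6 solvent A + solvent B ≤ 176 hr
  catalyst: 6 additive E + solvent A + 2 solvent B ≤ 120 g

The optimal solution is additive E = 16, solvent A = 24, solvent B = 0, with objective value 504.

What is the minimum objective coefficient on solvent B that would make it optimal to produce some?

Both labor and catalyst are binding at x*.
The binding rows give the dual system: 2·y_labor + 6·y_catalyst = 15 and 6·y_labor + 1·y_catalyst = 11.
This yields shadow prices y_labor = 1.5, y_catalyst = 2.
solvent B enters the basis when its profit ≥ yᵀa₃ = 1.5·1 + 2·2 = 5.5.

5.5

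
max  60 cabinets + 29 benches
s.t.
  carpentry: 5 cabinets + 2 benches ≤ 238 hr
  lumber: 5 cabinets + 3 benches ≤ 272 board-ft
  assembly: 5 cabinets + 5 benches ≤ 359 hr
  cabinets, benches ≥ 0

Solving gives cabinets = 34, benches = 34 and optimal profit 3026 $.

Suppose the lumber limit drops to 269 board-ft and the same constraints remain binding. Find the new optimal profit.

3011

Binding: carpentry and lumber. Non-binding: assembly (19 unused).
Slack constraints have shadow price 0 (complementary slackness).
Dual feasibility on the basic columns requires 5·y_carpentry + 5·y_lumber = 60, 2·y_carpentry + 3·y_lumber = 29.
This yields shadow prices y_carpentry = 7, y_lumber = 5.
Δz = y_lumber·Δb = 5 × (-3) = -15, so new z* = 3026 − 15 = 3011.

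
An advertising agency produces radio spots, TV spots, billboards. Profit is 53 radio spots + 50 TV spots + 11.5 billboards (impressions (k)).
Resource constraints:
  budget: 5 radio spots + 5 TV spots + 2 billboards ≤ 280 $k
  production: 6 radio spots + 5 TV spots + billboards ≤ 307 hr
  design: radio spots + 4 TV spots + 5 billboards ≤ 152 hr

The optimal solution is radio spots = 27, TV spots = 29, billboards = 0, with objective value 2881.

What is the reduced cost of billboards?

At the optimum: budget uses 280 of 280 (binding); production uses 307 of 307 (binding); design uses 143 of 152 (slack = 9).
Since design is not tight, its dual is 0.
From A_Bᵀ y = c: 5·y_budget + 6·y_production = 53; 5·y_budget + 5·y_production = 50.
This yields shadow prices y_budget = 7, y_production = 3.
Reduced cost of billboards: c₃ − yᵀa₃ = 11.5 − (7·2 + 3·1) = 11.5 − 17 = -5.5.

-5.5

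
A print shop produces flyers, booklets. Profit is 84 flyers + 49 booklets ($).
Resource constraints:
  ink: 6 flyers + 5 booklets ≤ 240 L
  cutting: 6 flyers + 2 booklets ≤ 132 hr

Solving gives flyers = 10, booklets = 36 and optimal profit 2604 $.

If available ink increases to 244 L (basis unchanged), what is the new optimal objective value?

Both ink and cutting are binding at x*.
Dual feasibility on the basic columns requires 6·y_ink + 6·y_cutting = 84, 5·y_ink + 2·y_cutting = 49.
Solving: y_ink = 7, y_cutting = 7.
Δz = y_ink·Δb = 7 × (4) = 28, so new z* = 2604 + 28 = 2632.

2632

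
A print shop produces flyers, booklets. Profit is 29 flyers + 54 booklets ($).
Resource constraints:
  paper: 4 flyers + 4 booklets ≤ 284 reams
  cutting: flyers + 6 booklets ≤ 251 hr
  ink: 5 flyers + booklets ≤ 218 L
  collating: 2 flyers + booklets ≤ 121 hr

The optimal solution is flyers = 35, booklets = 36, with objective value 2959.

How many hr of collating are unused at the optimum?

collating used = 2·35 + 1·36 = 106; slack = 121 − 106 = 15.

15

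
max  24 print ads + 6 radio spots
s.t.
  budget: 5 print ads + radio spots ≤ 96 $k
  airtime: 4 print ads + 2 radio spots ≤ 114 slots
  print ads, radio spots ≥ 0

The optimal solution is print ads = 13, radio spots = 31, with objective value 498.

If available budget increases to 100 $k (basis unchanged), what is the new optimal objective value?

Both budget and airtime are binding at x*.
From A_Bᵀ y = c: 5·y_budget + 4·y_airtime = 24; 1·y_budget + 2·y_airtime = 6.
This yields shadow prices y_budget = 4, y_airtime = 1.
Δz = y_budget·Δb = 4 × (4) = 16, so new z* = 498 + 16 = 514.

514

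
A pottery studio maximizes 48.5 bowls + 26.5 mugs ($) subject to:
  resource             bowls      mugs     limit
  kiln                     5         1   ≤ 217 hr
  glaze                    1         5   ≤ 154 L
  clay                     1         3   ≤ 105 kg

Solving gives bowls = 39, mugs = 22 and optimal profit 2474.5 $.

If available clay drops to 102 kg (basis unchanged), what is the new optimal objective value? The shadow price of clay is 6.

2456.5

Δb = -3, so new z* = 2474.5 + (6)·(-3) = 2474.5 − 18 = 2456.5.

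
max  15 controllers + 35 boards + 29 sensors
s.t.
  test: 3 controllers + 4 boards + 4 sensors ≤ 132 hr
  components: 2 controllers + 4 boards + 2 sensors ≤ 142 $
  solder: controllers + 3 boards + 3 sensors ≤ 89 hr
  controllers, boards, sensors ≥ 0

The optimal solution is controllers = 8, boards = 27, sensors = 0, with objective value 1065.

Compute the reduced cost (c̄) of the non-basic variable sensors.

-6

Binding: test and solder. Non-binding: components (18 unused).
Since components is not tight, its dual is 0.
The binding rows give the dual system: 3·y_test + 1·y_solder = 15 and 4·y_test + 3·y_solder = 35.
This yields shadow prices y_test = 2, y_solder = 9.
Reduced cost of sensors: c₃ − yᵀa₃ = 29 − (2·4 + 9·3) = 29 − 35 = -6.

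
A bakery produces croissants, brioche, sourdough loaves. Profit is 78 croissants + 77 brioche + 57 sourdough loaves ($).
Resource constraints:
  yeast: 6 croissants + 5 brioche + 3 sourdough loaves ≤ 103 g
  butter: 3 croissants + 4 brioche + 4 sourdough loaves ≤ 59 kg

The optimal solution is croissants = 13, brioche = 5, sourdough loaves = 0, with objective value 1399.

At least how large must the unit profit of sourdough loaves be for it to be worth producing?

Check each constraint at x*: yeast 103/103 (tight); butter 59/59 (tight).
Dual feasibility on the basic columns requires 6·y_yeast + 3·y_butter = 78, 5·y_yeast + 4·y_butter = 77.
→ y_yeast = 9 and y_butter = 8.
sourdough loaves enters the basis when its profit ≥ yᵀa₃ = 9·3 + 8·4 = 59.

59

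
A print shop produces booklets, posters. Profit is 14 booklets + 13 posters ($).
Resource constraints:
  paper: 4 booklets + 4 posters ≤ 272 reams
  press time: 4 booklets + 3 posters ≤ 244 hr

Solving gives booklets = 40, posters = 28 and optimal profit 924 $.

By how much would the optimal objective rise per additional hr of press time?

1

Check each constraint at x*: paper 272/272 (tight); press time 244/244 (tight).
Dual feasibility on the basic columns requires 4·y_paper + 4·y_press time = 14, 4·y_paper + 3·y_press time = 13.
→ y_paper = 2.5 and y_press time = 1.
Shadow price of press time = 1.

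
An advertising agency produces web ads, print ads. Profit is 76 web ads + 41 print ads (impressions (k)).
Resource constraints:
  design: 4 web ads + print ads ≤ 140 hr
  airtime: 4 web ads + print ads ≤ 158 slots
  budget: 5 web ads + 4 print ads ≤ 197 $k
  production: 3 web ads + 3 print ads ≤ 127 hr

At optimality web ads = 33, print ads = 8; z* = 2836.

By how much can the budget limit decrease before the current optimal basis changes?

22

Binding constraints: design, budget. The basis is B = [[4,1],[5,4]] with det 11.
Per unit decrease in budget, x* moves by d = (0.0909, -0.3636).
The basis stays optimal until print ads reaches 0; allowable decrease = 22 $k.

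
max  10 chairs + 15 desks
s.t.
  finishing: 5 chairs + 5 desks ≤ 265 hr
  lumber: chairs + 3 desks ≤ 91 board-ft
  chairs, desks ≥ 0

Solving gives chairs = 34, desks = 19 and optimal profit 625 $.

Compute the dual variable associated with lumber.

2.5

Both finishing and lumber are binding at x*.
From A_Bᵀ y = c: 5·y_finishing + 1·y_lumber = 10; 5·y_finishing + 3·y_lumber = 15.
Solving: y_finishing = 1.5, y_lumber = 2.5.
Shadow price of lumber = 2.5.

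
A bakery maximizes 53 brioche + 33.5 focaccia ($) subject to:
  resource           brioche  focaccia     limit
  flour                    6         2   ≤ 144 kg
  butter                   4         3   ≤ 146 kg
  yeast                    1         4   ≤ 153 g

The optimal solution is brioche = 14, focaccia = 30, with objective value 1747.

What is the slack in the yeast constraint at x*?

19

yeast used = 1·14 + 4·30 = 134; slack = 153 − 134 = 19.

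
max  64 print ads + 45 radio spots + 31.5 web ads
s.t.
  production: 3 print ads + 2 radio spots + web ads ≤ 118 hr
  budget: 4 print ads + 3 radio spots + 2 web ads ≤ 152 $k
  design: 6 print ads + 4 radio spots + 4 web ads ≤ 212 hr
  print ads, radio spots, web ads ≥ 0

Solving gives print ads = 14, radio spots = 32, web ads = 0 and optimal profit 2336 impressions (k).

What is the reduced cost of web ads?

At the optimum: production uses 106 of 118 (slack = 12); budget uses 152 of 152 (binding); design uses 212 of 212 (binding).
Since production is not tight, its dual is 0.
The binding rows give the dual system: 4·y_budget + 6·y_design = 64 and 3·y_budget + 4·y_design = 45.
Solving: y_budget = 7, y_design = 6.
Reduced cost of web ads: c₃ − yᵀa₃ = 31.5 − (7·2 + 6·4) = 31.5 − 38 = -6.5.

-6.5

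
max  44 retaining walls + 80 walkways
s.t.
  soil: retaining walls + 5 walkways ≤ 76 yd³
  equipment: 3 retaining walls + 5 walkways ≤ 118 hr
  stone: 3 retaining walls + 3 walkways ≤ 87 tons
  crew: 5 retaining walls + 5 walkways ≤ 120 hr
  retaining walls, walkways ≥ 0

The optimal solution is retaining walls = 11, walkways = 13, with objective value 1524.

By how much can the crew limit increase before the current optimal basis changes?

25

Binding constraints: soil, crew. The basis is B = [[1,5],[5,5]] with det -20.
Per unit increase in crew, x* moves by d = (0.25, -0.05).
The basis stays optimal until stone becomes binding; allowable increase = 25 hr.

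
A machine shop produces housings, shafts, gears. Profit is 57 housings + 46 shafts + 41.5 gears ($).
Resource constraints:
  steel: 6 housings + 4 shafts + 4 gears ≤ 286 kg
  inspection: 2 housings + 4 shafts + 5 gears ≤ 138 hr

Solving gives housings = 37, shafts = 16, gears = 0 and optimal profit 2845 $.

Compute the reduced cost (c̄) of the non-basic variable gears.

At the optimum: steel uses 286 of 286 (binding); inspection uses 138 of 138 (binding).
The binding rows give the dual system: 6·y_steel + 2·y_inspection = 57 and 4·y_steel + 4·y_inspection = 46.
This yields shadow prices y_steel = 8.5, y_inspection = 3.
Reduced cost of gears: c₃ − yᵀa₃ = 41.5 − (8.5·4 + 3·5) = 41.5 − 49 = -7.5.

-7.5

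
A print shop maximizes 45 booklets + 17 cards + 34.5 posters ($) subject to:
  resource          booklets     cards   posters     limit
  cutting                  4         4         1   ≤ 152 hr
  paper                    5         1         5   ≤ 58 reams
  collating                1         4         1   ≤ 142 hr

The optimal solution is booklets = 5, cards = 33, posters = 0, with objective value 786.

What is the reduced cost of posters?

At the optimum: cutting uses 152 of 152 (binding); paper uses 58 of 58 (binding); collating uses 137 of 142 (slack = 5).
Since collating is not tight, its dual is 0.
From A_Bᵀ y = c: 4·y_cutting + 5·y_paper = 45; 4·y_cutting + 1·y_paper = 17.
→ y_cutting = 2.5 and y_paper = 7.
Reduced cost of posters: c₃ − yᵀa₃ = 34.5 − (2.5·1 + 7·5) = 34.5 − 37.5 = -3.

-3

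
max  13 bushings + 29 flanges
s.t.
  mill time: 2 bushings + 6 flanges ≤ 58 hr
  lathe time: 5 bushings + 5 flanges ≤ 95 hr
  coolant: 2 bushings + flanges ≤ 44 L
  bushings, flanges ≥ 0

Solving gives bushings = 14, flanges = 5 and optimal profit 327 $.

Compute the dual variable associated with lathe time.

Binding: mill time and lathe time. Non-binding: coolant (11 unused).
Slack constraints have shadow price 0 (complementary slackness).
Dual feasibility on the basic columns requires 2·y_mill time + 5·y_lathe time = 13, 6·y_mill time + 5·y_lathe time = 29.
This yields shadow prices y_mill time = 4, y_lathe time = 1.
Shadow price of lathe time = 1.

1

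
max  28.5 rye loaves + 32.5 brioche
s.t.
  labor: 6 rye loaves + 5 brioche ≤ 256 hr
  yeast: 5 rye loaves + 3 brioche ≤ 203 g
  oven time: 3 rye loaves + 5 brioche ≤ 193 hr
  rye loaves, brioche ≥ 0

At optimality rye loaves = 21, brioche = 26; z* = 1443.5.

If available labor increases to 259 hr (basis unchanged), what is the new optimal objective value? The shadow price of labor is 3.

1452.5

Δb = 3, so new z* = 1443.5 + (3)·(3) = 1443.5 + 9 = 1452.5.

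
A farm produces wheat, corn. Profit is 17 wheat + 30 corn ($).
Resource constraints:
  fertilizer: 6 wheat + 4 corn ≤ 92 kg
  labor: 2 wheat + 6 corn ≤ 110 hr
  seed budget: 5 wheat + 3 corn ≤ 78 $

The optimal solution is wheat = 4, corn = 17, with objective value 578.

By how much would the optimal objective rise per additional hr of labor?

Check each constraint at x*: fertilizer 92/92 (tight); labor 110/110 (tight); seed budget 71/78 (slack 7).
By complementary slackness, y = 0 for the non-binding constraint.
From A_Bᵀ y = c: 6·y_fertilizer + 2·y_labor = 17; 4·y_fertilizer + 6·y_labor = 30.
→ y_fertilizer = 1.5 and y_labor = 4.
Shadow price of labor = 4.

4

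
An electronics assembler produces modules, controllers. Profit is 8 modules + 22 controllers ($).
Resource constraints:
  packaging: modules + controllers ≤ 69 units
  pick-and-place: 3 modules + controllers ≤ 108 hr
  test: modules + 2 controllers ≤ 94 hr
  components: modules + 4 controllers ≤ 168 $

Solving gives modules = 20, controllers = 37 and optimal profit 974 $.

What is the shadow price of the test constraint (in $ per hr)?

5

Check each constraint at x*: packaging 57/69 (slack 12); pick-and-place 97/108 (slack 11); test 94/94 (tight); components 168/168 (tight).
By complementary slackness, y = 0 for the non-binding constraints.
From A_Bᵀ y = c: 1·y_test + 1·y_components = 8; 2·y_test + 4·y_components = 22.
→ y_test = 5 and y_components = 3.
Shadow price of test = 5.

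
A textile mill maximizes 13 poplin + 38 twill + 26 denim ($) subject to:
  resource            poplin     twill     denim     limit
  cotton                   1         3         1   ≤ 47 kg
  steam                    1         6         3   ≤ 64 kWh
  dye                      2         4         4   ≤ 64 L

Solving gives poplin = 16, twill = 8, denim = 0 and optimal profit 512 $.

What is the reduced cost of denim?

Binding: steam and dye. Non-binding: cotton (7 unused).
Slack constraints have shadow price 0 (complementary slackness).
Dual feasibility on the basic columns requires 1·y_steam + 2·y_dye = 13, 6·y_steam + 4·y_dye = 38.
This yields shadow prices y_steam = 3, y_dye = 5.
Reduced cost of denim: c₃ − yᵀa₃ = 26 − (3·3 + 5·4) = 26 − 29 = -3.

-3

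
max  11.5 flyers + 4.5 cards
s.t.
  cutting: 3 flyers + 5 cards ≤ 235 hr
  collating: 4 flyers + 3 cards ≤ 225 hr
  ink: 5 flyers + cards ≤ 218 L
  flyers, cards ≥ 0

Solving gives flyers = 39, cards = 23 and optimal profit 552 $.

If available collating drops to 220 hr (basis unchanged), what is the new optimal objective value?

Check each constraint at x*: cutting 232/235 (slack 3); collating 225/225 (tight); ink 218/218 (tight).
By complementary slackness, y = 0 for the non-binding constraint.
Dual feasibility on the basic columns requires 4·y_collating + 5·y_ink = 11.5, 3·y_collating + 1·y_ink = 4.5.
This yields shadow prices y_collating = 1, y_ink = 1.5.
Δz = y_collating·Δb = 1 × (-5) = -5, so new z* = 552 − 5 = 547.

547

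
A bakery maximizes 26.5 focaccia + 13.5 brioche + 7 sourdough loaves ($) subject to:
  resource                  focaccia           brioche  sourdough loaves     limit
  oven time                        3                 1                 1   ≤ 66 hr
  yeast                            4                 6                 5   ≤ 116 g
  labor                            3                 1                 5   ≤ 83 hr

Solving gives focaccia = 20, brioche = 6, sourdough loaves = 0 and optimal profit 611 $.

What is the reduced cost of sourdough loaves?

-5.5

Binding: oven time and yeast. Non-binding: labor (17 unused).
By complementary slackness, y = 0 for the non-binding constraint.
From A_Bᵀ y = c: 3·y_oven time + 4·y_yeast = 26.5; 1·y_oven time + 6·y_yeast = 13.5.
→ y_oven time = 7.5 and y_yeast = 1.
Reduced cost of sourdough loaves: c₃ − yᵀa₃ = 7 − (7.5·1 + 1·5) = 7 − 12.5 = -5.5.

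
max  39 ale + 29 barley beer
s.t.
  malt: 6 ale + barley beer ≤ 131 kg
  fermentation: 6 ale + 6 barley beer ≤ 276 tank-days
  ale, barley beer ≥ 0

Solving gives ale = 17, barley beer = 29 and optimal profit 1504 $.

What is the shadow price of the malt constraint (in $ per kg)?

2

At the optimum: malt uses 131 of 131 (binding); fermentation uses 276 of 276 (binding).
Dual feasibility on the basic columns requires 6·y_malt + 6·y_fermentation = 39, 1·y_malt + 6·y_fermentation = 29.
→ y_malt = 2 and y_fermentation = 4.5.
Shadow price of malt = 2.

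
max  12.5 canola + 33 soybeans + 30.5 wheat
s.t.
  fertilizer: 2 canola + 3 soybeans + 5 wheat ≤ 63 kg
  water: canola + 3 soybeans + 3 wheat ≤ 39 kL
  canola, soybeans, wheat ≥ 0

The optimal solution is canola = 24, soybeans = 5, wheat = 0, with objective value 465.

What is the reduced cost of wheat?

At the optimum: fertilizer uses 63 of 63 (binding); water uses 39 of 39 (binding).
From A_Bᵀ y = c: 2·y_fertilizer + 1·y_water = 12.5; 3·y_fertilizer + 3·y_water = 33.
→ y_fertilizer = 1.5 and y_water = 9.5.
Reduced cost of wheat: c₃ − yᵀa₃ = 30.5 − (1.5·5 + 9.5·3) = 30.5 − 36 = -5.5.

-5.5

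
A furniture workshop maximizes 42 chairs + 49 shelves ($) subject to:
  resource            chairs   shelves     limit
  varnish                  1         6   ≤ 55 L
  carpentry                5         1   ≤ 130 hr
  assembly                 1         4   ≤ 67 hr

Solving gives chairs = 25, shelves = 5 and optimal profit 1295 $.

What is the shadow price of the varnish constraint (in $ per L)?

Check each constraint at x*: varnish 55/55 (tight); carpentry 130/130 (tight); assembly 45/67 (slack 22).
Since assembly is not tight, its dual is 0.
Dual feasibility on the basic columns requires 1·y_varnish + 5·y_carpentry = 42, 6·y_varnish + 1·y_carpentry = 49.
This yields shadow prices y_varnish = 7, y_carpentry = 7.
Shadow price of varnish = 7.

7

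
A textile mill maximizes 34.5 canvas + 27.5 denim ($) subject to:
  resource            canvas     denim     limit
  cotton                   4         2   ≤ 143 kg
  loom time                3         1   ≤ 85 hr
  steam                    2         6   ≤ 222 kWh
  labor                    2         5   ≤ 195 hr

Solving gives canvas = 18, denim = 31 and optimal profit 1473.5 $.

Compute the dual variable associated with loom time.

Binding: loom time and steam. Non-binding: cotton (9 unused), labor (4 unused).
Slack constraints have shadow price 0 (complementary slackness).
From A_Bᵀ y = c: 3·y_loom time + 2·y_steam = 34.5; 1·y_loom time + 6·y_steam = 27.5.
This yields shadow prices y_loom time = 9.5, y_steam = 3.
Shadow price of loom time = 9.5.

9.5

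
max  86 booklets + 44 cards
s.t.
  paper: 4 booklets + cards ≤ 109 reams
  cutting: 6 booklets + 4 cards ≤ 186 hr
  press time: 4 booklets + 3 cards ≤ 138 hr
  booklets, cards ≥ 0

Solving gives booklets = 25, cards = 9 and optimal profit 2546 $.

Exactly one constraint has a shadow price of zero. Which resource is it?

press time

paper: 109/109 (binding)
cutting: 186/186 (binding)
press time: 127/138 (slack 11)
By complementary slackness, a constraint with positive slack has shadow price 0 → press time.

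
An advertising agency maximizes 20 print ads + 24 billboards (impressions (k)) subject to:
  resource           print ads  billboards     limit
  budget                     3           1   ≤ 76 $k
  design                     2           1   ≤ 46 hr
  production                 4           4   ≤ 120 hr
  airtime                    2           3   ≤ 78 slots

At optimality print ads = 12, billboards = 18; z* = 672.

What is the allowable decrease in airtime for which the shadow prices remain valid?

4

Binding constraints: production, airtime. The basis is B = [[4,4],[2,3]] with det 4.
Per unit decrease in airtime, x* moves by d = (1, -1).
The basis stays optimal until design becomes binding; allowable decrease = 4 slots.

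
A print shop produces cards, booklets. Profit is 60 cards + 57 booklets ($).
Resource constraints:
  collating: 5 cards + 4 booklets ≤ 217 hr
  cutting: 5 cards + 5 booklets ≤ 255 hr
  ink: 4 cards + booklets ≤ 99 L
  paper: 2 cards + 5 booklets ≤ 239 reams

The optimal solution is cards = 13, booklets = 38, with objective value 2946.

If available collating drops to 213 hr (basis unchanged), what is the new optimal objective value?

2934

At the optimum: collating uses 217 of 217 (binding); cutting uses 255 of 255 (binding); ink uses 90 of 99 (slack = 9); paper uses 216 of 239 (slack = 23).
Slack constraints have shadow price 0 (complementary slackness).
From A_Bᵀ y = c: 5·y_collating + 5·y_cutting = 60; 4·y_collating + 5·y_cutting = 57.
→ y_collating = 3 and y_cutting = 9.
Δz = y_collating·Δb = 3 × (-4) = -12, so new z* = 2946 − 12 = 2934.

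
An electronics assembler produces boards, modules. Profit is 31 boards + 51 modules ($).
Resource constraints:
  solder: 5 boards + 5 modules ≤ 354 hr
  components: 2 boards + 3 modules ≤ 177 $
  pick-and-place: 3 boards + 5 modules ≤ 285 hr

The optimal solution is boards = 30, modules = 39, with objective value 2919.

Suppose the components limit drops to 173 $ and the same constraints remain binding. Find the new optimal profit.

Binding: components and pick-and-place. Non-binding: solder (9 unused).
Since solder is not tight, its dual is 0.
The binding rows give the dual system: 2·y_components + 3·y_pick-and-place = 31 and 3·y_components + 5·y_pick-and-place = 51.
→ y_components = 2 and y_pick-and-place = 9.
Δz = y_components·Δb = 2 × (-4) = -8, so new z* = 2919 − 8 = 2911.

2911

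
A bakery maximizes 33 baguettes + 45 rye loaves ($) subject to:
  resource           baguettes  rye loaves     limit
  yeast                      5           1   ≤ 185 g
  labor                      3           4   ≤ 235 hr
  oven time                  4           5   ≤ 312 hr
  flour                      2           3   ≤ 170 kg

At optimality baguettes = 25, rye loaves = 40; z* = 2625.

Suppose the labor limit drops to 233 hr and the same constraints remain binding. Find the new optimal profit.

2607

Binding: labor and flour. Non-binding: yeast (20 unused), oven time (12 unused).
By complementary slackness, y = 0 for the non-binding constraints.
From A_Bᵀ y = c: 3·y_labor + 2·y_flour = 33; 4·y_labor + 3·y_flour = 45.
Solving: y_labor = 9, y_flour = 3.
Δz = y_labor·Δb = 9 × (-2) = -18, so new z* = 2625 − 18 = 2607.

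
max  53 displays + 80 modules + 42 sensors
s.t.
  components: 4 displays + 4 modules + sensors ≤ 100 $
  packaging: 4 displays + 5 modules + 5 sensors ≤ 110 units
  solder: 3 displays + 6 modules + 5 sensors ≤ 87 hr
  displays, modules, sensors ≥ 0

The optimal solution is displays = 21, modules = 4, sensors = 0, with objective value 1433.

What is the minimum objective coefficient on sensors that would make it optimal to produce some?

At the optimum: components uses 100 of 100 (binding); packaging uses 104 of 110 (slack = 6); solder uses 87 of 87 (binding).
Slack constraints have shadow price 0 (complementary slackness).
Dual feasibility on the basic columns requires 4·y_components + 3·y_solder = 53, 4·y_components + 6·y_solder = 80.
This yields shadow prices y_components = 6.5, y_solder = 9.
sensors enters the basis when its profit ≥ yᵀa₃ = 6.5·1 + 9·5 = 51.5.

51.5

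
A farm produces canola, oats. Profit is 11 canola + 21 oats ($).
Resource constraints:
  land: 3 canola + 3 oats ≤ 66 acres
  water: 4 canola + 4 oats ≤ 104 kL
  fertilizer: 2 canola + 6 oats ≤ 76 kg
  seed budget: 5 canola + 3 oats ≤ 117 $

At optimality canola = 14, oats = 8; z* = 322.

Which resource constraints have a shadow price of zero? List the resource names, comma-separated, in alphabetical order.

land: 66/66 (binding)
water: 88/104 (slack 16)
fertilizer: 76/76 (binding)
seed budget: 94/117 (slack 23)
By complementary slackness, a constraint with positive slack has shadow price 0 → seed budget, water.

seed budget, water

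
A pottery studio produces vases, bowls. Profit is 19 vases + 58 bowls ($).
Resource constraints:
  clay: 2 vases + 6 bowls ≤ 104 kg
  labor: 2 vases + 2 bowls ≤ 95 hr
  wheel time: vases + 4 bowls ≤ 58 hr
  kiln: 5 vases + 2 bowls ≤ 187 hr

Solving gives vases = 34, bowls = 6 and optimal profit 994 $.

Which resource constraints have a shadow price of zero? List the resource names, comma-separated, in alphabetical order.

clay: 104/104 (binding)
labor: 80/95 (slack 15)
wheel time: 58/58 (binding)
kiln: 182/187 (slack 5)
By complementary slackness, a constraint with positive slack has shadow price 0 → kiln, labor.

kiln, labor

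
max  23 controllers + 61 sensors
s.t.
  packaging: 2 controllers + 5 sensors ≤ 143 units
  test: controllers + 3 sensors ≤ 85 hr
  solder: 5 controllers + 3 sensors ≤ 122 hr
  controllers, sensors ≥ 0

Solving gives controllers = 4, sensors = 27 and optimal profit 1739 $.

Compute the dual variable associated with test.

Check each constraint at x*: packaging 143/143 (tight); test 85/85 (tight); solder 101/122 (slack 21).
Slack constraints have shadow price 0 (complementary slackness).
Dual feasibility on the basic columns requires 2·y_packaging + 1·y_test = 23, 5·y_packaging + 3·y_test = 61.
Solving: y_packaging = 8, y_test = 7.
Shadow price of test = 7.

7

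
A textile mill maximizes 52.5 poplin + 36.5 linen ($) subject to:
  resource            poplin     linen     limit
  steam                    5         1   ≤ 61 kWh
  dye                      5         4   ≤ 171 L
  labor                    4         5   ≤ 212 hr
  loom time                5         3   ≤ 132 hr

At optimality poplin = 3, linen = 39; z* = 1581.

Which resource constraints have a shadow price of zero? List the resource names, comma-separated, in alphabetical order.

steam: 54/61 (slack 7)
dye: 171/171 (binding)
labor: 207/212 (slack 5)
loom time: 132/132 (binding)
By complementary slackness, a constraint with positive slack has shadow price 0 → labor, steam.

labor, steam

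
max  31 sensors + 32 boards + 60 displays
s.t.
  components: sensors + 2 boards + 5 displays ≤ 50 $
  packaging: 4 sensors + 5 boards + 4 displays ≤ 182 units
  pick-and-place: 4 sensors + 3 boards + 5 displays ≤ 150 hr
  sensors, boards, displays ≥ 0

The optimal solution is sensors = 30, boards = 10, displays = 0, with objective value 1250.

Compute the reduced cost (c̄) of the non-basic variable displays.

At the optimum: components uses 50 of 50 (binding); packaging uses 170 of 182 (slack = 12); pick-and-place uses 150 of 150 (binding).
Since packaging is not tight, its dual is 0.
Dual feasibility on the basic columns requires 1·y_components + 4·y_pick-and-place = 31, 2·y_components + 3·y_pick-and-place = 32.
This yields shadow prices y_components = 7, y_pick-and-place = 6.
Reduced cost of displays: c₃ − yᵀa₃ = 60 − (7·5 + 6·5) = 60 − 65 = -5.

-5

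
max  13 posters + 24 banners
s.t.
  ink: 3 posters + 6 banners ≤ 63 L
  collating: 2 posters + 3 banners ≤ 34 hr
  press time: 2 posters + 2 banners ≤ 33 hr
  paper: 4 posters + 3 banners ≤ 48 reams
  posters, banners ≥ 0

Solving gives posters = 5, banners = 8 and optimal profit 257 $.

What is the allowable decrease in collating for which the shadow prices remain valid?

2.5

Binding constraints: ink, collating. The basis is B = [[3,6],[2,3]] with det -3.
Per unit decrease in collating, x* moves by d = (-2, 1).
The basis stays optimal until posters reaches 0; allowable decrease = 2.5 hr.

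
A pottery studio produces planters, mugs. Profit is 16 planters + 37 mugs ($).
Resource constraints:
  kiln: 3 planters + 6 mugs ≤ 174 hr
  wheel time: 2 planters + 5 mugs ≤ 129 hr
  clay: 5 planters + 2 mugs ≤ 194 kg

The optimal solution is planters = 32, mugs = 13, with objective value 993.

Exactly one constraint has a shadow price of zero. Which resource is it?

clay

kiln: 174/174 (binding)
wheel time: 129/129 (binding)
clay: 186/194 (slack 8)
By complementary slackness, a constraint with positive slack has shadow price 0 → clay.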